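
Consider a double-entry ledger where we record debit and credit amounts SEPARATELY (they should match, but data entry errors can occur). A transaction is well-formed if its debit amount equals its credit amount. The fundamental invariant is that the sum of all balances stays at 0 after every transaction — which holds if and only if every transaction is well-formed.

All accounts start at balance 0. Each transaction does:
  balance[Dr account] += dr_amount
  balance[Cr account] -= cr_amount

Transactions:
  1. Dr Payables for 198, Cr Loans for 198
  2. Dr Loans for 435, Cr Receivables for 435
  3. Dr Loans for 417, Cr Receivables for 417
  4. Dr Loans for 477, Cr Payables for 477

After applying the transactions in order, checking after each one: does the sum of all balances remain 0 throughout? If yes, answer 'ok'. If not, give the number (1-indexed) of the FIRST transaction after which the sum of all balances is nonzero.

After txn 1: dr=198 cr=198 sum_balances=0
After txn 2: dr=435 cr=435 sum_balances=0
After txn 3: dr=417 cr=417 sum_balances=0
After txn 4: dr=477 cr=477 sum_balances=0

Answer: ok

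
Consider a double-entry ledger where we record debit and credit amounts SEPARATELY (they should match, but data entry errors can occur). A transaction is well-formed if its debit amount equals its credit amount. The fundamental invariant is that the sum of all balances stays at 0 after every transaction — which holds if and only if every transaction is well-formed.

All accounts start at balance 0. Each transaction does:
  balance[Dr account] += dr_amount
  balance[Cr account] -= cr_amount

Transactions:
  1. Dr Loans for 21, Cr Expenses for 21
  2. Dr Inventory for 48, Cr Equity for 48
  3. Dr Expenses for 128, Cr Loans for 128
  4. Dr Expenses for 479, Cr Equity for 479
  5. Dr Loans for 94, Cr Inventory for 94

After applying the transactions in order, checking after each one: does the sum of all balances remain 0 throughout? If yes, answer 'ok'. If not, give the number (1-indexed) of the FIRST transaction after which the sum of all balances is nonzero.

After txn 1: dr=21 cr=21 sum_balances=0
After txn 2: dr=48 cr=48 sum_balances=0
After txn 3: dr=128 cr=128 sum_balances=0
After txn 4: dr=479 cr=479 sum_balances=0
After txn 5: dr=94 cr=94 sum_balances=0

Answer: ok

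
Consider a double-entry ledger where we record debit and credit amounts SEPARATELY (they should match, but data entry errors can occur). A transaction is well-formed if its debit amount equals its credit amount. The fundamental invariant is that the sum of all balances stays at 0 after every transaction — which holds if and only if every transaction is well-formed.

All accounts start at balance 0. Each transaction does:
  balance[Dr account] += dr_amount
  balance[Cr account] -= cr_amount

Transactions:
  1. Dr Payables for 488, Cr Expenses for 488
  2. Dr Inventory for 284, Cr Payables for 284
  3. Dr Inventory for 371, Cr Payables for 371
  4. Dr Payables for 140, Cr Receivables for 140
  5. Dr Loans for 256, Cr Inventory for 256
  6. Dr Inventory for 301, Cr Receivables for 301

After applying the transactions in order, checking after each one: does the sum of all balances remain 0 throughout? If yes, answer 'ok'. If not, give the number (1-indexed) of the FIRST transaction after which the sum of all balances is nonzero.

After txn 1: dr=488 cr=488 sum_balances=0
After txn 2: dr=284 cr=284 sum_balances=0
After txn 3: dr=371 cr=371 sum_balances=0
After txn 4: dr=140 cr=140 sum_balances=0
After txn 5: dr=256 cr=256 sum_balances=0
After txn 6: dr=301 cr=301 sum_balances=0

Answer: ok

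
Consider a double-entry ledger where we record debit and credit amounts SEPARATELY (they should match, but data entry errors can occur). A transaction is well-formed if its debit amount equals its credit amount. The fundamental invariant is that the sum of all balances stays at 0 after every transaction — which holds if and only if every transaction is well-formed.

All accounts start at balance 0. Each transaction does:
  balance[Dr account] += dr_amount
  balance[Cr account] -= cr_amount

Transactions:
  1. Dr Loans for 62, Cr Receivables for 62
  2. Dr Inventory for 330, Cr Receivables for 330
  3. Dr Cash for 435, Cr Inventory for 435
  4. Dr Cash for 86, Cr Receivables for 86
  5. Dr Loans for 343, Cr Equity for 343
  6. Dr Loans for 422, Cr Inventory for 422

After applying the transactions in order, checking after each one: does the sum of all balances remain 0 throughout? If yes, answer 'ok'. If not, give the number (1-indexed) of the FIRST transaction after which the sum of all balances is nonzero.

Answer: ok

Derivation:
After txn 1: dr=62 cr=62 sum_balances=0
After txn 2: dr=330 cr=330 sum_balances=0
After txn 3: dr=435 cr=435 sum_balances=0
After txn 4: dr=86 cr=86 sum_balances=0
After txn 5: dr=343 cr=343 sum_balances=0
After txn 6: dr=422 cr=422 sum_balances=0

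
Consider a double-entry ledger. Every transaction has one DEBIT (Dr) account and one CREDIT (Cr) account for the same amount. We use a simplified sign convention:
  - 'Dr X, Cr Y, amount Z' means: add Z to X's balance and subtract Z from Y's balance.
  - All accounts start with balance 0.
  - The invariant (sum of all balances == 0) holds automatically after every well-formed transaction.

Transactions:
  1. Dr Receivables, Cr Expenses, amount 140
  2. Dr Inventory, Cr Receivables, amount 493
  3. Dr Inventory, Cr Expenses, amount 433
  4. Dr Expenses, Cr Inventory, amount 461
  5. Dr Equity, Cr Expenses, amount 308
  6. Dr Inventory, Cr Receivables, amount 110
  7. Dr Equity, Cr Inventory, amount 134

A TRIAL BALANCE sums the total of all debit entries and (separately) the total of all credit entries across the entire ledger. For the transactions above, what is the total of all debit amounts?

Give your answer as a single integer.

Answer: 2079

Derivation:
Txn 1: debit+=140
Txn 2: debit+=493
Txn 3: debit+=433
Txn 4: debit+=461
Txn 5: debit+=308
Txn 6: debit+=110
Txn 7: debit+=134
Total debits = 2079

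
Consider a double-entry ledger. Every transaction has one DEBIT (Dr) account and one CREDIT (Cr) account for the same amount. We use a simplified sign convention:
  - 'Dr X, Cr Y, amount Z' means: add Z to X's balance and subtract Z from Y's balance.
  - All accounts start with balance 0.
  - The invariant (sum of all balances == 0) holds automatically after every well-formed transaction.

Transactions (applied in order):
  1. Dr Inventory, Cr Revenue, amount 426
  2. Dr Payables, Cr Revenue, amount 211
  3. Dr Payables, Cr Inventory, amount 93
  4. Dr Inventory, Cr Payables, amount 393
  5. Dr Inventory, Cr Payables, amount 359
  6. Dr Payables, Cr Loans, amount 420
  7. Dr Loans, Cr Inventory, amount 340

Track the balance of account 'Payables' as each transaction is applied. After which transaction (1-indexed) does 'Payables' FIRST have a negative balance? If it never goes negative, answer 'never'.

Answer: 4

Derivation:
After txn 1: Payables=0
After txn 2: Payables=211
After txn 3: Payables=304
After txn 4: Payables=-89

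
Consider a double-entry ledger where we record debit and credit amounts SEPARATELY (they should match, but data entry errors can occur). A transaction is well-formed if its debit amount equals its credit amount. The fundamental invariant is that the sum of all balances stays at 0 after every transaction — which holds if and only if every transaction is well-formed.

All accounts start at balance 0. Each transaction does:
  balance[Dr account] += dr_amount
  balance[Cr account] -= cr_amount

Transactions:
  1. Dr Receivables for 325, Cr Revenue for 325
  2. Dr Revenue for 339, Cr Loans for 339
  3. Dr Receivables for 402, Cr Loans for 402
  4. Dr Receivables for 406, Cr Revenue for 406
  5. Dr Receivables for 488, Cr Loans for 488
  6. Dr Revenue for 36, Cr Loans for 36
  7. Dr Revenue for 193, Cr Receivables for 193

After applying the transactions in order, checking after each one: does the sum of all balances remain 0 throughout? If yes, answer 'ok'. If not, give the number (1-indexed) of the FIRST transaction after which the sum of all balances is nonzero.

Answer: ok

Derivation:
After txn 1: dr=325 cr=325 sum_balances=0
After txn 2: dr=339 cr=339 sum_balances=0
After txn 3: dr=402 cr=402 sum_balances=0
After txn 4: dr=406 cr=406 sum_balances=0
After txn 5: dr=488 cr=488 sum_balances=0
After txn 6: dr=36 cr=36 sum_balances=0
After txn 7: dr=193 cr=193 sum_balances=0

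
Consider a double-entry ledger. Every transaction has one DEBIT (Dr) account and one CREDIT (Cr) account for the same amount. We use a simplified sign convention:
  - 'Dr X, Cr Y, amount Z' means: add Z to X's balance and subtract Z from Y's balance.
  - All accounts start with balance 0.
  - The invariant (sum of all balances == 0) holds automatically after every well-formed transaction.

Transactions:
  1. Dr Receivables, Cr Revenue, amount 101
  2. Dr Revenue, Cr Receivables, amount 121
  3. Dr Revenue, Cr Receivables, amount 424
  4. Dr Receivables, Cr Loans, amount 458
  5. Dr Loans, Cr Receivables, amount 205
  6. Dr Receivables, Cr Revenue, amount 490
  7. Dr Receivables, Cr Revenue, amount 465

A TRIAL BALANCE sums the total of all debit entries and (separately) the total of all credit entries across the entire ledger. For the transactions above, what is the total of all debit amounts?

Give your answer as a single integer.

Txn 1: debit+=101
Txn 2: debit+=121
Txn 3: debit+=424
Txn 4: debit+=458
Txn 5: debit+=205
Txn 6: debit+=490
Txn 7: debit+=465
Total debits = 2264

Answer: 2264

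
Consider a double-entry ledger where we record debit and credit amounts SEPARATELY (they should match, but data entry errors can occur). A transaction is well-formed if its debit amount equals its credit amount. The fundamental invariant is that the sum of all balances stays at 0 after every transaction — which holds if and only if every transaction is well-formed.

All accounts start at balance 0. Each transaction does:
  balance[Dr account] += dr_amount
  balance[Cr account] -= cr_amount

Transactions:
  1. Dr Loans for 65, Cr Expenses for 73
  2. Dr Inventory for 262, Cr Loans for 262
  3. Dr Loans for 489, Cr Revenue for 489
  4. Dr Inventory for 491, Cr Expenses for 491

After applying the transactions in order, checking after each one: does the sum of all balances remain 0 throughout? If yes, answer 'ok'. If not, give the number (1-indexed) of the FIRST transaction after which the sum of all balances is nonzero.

Answer: 1

Derivation:
After txn 1: dr=65 cr=73 sum_balances=-8
After txn 2: dr=262 cr=262 sum_balances=-8
After txn 3: dr=489 cr=489 sum_balances=-8
After txn 4: dr=491 cr=491 sum_balances=-8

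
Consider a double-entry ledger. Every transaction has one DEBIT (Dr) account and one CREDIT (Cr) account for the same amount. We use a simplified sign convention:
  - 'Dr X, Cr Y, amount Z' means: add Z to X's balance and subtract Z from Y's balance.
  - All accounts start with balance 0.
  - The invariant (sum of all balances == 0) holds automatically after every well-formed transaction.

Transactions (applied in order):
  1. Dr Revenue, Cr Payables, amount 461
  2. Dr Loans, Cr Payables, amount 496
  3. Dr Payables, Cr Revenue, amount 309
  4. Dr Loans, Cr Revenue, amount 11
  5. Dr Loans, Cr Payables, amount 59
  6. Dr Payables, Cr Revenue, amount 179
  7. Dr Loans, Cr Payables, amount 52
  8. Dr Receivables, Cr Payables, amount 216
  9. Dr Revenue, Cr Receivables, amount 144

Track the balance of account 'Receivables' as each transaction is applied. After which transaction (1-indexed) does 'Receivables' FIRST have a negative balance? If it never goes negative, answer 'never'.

Answer: never

Derivation:
After txn 1: Receivables=0
After txn 2: Receivables=0
After txn 3: Receivables=0
After txn 4: Receivables=0
After txn 5: Receivables=0
After txn 6: Receivables=0
After txn 7: Receivables=0
After txn 8: Receivables=216
After txn 9: Receivables=72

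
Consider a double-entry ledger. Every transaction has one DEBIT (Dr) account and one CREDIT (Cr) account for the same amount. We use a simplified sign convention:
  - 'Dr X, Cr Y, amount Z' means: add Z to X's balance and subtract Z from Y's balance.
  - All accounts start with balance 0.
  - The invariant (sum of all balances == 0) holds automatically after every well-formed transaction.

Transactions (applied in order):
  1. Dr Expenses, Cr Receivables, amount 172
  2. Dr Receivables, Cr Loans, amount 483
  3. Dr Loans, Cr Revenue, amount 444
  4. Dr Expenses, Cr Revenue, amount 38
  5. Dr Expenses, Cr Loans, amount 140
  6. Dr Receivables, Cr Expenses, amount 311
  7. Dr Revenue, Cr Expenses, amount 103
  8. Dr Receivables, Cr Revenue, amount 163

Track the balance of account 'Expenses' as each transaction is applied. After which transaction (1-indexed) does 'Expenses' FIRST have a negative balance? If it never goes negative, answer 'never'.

Answer: 7

Derivation:
After txn 1: Expenses=172
After txn 2: Expenses=172
After txn 3: Expenses=172
After txn 4: Expenses=210
After txn 5: Expenses=350
After txn 6: Expenses=39
After txn 7: Expenses=-64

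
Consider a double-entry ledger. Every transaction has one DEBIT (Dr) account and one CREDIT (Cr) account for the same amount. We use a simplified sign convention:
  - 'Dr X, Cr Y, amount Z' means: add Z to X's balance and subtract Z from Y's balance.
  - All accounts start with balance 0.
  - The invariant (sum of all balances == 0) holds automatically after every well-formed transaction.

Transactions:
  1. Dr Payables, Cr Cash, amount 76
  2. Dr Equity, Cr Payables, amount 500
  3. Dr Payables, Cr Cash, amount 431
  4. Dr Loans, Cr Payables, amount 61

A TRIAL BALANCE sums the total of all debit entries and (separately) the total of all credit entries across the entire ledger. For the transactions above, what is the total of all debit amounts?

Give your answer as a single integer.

Answer: 1068

Derivation:
Txn 1: debit+=76
Txn 2: debit+=500
Txn 3: debit+=431
Txn 4: debit+=61
Total debits = 1068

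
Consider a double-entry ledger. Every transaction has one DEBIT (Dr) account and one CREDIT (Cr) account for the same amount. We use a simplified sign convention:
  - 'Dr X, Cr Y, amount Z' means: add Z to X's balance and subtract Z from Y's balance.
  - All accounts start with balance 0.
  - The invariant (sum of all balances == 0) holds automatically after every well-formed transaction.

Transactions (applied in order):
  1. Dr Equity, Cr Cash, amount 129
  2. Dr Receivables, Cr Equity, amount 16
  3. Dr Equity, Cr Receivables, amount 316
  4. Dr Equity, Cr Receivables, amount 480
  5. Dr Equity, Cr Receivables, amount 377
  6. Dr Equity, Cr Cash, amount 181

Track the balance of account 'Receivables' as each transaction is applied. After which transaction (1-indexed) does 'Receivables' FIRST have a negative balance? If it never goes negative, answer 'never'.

After txn 1: Receivables=0
After txn 2: Receivables=16
After txn 3: Receivables=-300

Answer: 3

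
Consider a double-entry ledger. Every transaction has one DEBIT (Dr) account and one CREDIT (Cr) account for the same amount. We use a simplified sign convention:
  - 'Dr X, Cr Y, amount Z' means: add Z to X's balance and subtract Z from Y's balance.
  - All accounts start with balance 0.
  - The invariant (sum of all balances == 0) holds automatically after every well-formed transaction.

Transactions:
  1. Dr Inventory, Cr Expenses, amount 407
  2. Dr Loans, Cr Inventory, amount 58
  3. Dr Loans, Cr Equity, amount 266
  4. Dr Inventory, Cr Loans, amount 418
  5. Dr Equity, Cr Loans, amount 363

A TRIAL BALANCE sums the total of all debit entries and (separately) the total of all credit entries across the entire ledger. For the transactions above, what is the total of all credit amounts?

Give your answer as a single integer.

Txn 1: credit+=407
Txn 2: credit+=58
Txn 3: credit+=266
Txn 4: credit+=418
Txn 5: credit+=363
Total credits = 1512

Answer: 1512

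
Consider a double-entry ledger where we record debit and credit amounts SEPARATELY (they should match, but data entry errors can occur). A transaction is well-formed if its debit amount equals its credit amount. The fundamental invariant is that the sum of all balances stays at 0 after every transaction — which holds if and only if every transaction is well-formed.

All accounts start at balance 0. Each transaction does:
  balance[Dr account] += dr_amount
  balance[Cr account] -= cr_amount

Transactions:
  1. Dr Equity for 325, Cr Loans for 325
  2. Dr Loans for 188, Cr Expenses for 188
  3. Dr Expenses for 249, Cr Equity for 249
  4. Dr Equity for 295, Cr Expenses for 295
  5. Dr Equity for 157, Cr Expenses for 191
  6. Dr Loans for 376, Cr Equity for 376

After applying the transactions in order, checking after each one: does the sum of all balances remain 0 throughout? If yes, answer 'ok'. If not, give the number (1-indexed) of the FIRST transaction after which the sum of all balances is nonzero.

After txn 1: dr=325 cr=325 sum_balances=0
After txn 2: dr=188 cr=188 sum_balances=0
After txn 3: dr=249 cr=249 sum_balances=0
After txn 4: dr=295 cr=295 sum_balances=0
After txn 5: dr=157 cr=191 sum_balances=-34
After txn 6: dr=376 cr=376 sum_balances=-34

Answer: 5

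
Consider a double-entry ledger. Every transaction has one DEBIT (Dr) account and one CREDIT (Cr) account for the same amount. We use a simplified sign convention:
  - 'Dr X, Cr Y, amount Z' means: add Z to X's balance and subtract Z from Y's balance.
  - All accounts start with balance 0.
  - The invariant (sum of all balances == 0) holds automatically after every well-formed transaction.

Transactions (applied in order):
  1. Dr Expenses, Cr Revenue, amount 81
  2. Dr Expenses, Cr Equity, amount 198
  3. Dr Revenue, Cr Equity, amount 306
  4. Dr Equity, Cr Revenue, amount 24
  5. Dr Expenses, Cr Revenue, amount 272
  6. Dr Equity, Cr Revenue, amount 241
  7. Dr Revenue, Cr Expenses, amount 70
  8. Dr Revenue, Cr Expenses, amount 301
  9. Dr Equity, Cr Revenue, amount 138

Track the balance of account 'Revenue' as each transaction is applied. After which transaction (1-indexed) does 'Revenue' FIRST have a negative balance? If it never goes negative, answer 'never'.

Answer: 1

Derivation:
After txn 1: Revenue=-81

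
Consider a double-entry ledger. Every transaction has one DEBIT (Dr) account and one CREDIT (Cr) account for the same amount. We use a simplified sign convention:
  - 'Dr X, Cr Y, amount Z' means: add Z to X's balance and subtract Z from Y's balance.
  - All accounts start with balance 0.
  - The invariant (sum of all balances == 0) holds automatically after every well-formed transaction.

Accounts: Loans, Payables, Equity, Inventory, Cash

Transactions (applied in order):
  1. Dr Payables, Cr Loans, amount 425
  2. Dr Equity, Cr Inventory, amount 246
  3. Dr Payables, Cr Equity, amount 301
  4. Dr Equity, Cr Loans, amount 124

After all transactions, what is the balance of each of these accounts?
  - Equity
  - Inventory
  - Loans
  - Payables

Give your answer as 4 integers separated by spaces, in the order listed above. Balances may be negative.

After txn 1 (Dr Payables, Cr Loans, amount 425): Loans=-425 Payables=425
After txn 2 (Dr Equity, Cr Inventory, amount 246): Equity=246 Inventory=-246 Loans=-425 Payables=425
After txn 3 (Dr Payables, Cr Equity, amount 301): Equity=-55 Inventory=-246 Loans=-425 Payables=726
After txn 4 (Dr Equity, Cr Loans, amount 124): Equity=69 Inventory=-246 Loans=-549 Payables=726

Answer: 69 -246 -549 726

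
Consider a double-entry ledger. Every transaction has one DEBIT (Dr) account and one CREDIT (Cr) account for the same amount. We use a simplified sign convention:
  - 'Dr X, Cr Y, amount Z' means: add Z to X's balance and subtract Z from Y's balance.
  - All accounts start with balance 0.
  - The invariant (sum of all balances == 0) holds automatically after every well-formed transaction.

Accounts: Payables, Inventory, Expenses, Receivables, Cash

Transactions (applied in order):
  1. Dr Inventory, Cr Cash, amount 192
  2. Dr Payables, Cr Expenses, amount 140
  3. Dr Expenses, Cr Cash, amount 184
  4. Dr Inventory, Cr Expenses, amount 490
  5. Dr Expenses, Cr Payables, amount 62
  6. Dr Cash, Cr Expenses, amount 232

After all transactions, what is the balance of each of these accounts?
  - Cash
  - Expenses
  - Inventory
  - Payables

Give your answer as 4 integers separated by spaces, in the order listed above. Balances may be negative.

Answer: -144 -616 682 78

Derivation:
After txn 1 (Dr Inventory, Cr Cash, amount 192): Cash=-192 Inventory=192
After txn 2 (Dr Payables, Cr Expenses, amount 140): Cash=-192 Expenses=-140 Inventory=192 Payables=140
After txn 3 (Dr Expenses, Cr Cash, amount 184): Cash=-376 Expenses=44 Inventory=192 Payables=140
After txn 4 (Dr Inventory, Cr Expenses, amount 490): Cash=-376 Expenses=-446 Inventory=682 Payables=140
After txn 5 (Dr Expenses, Cr Payables, amount 62): Cash=-376 Expenses=-384 Inventory=682 Payables=78
After txn 6 (Dr Cash, Cr Expenses, amount 232): Cash=-144 Expenses=-616 Inventory=682 Payables=78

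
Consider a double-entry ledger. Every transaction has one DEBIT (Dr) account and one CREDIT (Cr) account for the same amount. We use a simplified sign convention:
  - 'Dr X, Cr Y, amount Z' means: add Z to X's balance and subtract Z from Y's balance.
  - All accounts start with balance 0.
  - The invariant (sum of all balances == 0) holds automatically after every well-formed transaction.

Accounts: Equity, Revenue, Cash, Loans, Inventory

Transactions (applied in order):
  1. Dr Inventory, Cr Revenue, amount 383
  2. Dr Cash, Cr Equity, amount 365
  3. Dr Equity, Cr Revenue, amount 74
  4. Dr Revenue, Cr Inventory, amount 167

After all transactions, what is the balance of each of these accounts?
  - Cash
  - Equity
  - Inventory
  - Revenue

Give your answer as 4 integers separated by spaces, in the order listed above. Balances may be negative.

After txn 1 (Dr Inventory, Cr Revenue, amount 383): Inventory=383 Revenue=-383
After txn 2 (Dr Cash, Cr Equity, amount 365): Cash=365 Equity=-365 Inventory=383 Revenue=-383
After txn 3 (Dr Equity, Cr Revenue, amount 74): Cash=365 Equity=-291 Inventory=383 Revenue=-457
After txn 4 (Dr Revenue, Cr Inventory, amount 167): Cash=365 Equity=-291 Inventory=216 Revenue=-290

Answer: 365 -291 216 -290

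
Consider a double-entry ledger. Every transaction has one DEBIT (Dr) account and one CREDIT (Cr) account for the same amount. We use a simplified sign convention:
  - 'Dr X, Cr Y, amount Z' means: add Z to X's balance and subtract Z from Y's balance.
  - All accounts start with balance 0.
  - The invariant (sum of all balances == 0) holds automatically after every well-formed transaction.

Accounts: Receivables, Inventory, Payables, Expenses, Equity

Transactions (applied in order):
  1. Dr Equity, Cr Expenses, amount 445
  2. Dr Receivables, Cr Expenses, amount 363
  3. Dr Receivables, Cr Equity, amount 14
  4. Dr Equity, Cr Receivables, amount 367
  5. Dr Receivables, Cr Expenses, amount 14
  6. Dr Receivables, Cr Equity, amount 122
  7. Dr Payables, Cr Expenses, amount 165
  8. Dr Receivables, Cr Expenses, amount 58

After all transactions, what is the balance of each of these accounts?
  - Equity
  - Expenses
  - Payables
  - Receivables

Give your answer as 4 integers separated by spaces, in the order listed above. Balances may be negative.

After txn 1 (Dr Equity, Cr Expenses, amount 445): Equity=445 Expenses=-445
After txn 2 (Dr Receivables, Cr Expenses, amount 363): Equity=445 Expenses=-808 Receivables=363
After txn 3 (Dr Receivables, Cr Equity, amount 14): Equity=431 Expenses=-808 Receivables=377
After txn 4 (Dr Equity, Cr Receivables, amount 367): Equity=798 Expenses=-808 Receivables=10
After txn 5 (Dr Receivables, Cr Expenses, amount 14): Equity=798 Expenses=-822 Receivables=24
After txn 6 (Dr Receivables, Cr Equity, amount 122): Equity=676 Expenses=-822 Receivables=146
After txn 7 (Dr Payables, Cr Expenses, amount 165): Equity=676 Expenses=-987 Payables=165 Receivables=146
After txn 8 (Dr Receivables, Cr Expenses, amount 58): Equity=676 Expenses=-1045 Payables=165 Receivables=204

Answer: 676 -1045 165 204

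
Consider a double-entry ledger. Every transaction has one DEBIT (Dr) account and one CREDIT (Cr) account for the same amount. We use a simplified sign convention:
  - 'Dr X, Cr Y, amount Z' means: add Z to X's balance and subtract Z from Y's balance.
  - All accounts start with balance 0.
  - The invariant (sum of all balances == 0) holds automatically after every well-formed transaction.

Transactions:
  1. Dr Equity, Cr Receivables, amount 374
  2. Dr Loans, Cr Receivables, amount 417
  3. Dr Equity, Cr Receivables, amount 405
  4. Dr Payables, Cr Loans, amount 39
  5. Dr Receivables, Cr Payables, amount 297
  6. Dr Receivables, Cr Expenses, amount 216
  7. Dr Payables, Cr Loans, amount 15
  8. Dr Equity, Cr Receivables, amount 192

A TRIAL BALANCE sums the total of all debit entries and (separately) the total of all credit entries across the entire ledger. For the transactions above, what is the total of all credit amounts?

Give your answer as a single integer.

Txn 1: credit+=374
Txn 2: credit+=417
Txn 3: credit+=405
Txn 4: credit+=39
Txn 5: credit+=297
Txn 6: credit+=216
Txn 7: credit+=15
Txn 8: credit+=192
Total credits = 1955

Answer: 1955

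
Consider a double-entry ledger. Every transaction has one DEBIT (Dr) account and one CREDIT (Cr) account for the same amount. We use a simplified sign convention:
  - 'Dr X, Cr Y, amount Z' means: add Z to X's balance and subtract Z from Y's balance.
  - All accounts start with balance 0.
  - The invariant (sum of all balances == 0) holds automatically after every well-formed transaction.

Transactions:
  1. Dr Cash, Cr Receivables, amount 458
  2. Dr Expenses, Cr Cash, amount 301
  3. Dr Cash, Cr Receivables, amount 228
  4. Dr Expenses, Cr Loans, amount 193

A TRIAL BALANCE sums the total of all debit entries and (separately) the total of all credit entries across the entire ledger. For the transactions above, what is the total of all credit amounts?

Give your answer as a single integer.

Answer: 1180

Derivation:
Txn 1: credit+=458
Txn 2: credit+=301
Txn 3: credit+=228
Txn 4: credit+=193
Total credits = 1180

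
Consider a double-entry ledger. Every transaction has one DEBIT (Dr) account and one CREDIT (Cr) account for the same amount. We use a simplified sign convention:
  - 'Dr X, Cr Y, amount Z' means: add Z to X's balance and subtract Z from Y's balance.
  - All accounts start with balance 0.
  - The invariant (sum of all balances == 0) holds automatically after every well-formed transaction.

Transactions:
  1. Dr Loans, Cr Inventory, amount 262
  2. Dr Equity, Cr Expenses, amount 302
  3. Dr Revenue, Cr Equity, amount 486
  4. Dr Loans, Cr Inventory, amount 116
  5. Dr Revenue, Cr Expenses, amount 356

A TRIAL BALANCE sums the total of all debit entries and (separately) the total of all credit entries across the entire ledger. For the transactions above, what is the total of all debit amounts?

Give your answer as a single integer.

Txn 1: debit+=262
Txn 2: debit+=302
Txn 3: debit+=486
Txn 4: debit+=116
Txn 5: debit+=356
Total debits = 1522

Answer: 1522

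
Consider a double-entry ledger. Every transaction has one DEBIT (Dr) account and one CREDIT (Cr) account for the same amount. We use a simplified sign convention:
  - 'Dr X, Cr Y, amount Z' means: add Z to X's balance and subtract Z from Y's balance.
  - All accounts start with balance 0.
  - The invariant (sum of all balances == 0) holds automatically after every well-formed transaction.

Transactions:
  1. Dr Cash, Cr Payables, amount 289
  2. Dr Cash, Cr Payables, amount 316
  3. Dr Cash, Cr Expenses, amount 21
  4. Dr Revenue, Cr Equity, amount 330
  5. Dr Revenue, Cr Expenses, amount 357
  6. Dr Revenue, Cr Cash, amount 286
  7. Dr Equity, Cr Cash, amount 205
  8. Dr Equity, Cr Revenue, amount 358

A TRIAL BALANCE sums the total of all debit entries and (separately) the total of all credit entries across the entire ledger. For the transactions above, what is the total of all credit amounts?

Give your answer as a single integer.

Answer: 2162

Derivation:
Txn 1: credit+=289
Txn 2: credit+=316
Txn 3: credit+=21
Txn 4: credit+=330
Txn 5: credit+=357
Txn 6: credit+=286
Txn 7: credit+=205
Txn 8: credit+=358
Total credits = 2162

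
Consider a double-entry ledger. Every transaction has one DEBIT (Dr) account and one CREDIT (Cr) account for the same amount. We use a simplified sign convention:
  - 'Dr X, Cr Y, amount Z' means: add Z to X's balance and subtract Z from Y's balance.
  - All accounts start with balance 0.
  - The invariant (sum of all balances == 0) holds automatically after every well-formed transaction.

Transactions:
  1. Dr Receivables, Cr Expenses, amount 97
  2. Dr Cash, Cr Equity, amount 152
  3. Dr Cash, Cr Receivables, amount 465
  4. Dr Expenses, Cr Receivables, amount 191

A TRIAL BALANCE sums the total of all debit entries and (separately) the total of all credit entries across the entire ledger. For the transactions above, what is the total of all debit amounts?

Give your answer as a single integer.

Txn 1: debit+=97
Txn 2: debit+=152
Txn 3: debit+=465
Txn 4: debit+=191
Total debits = 905

Answer: 905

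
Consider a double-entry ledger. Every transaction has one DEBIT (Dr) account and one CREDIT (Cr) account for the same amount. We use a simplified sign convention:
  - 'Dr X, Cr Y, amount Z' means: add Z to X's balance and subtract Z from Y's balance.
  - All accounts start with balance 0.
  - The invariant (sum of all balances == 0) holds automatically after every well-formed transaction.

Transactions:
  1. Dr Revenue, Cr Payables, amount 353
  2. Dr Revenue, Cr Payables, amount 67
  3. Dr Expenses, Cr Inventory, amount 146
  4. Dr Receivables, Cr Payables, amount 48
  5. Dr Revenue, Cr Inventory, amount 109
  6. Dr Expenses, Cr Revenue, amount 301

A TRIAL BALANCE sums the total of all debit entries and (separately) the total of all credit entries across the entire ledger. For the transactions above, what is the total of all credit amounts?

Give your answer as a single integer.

Txn 1: credit+=353
Txn 2: credit+=67
Txn 3: credit+=146
Txn 4: credit+=48
Txn 5: credit+=109
Txn 6: credit+=301
Total credits = 1024

Answer: 1024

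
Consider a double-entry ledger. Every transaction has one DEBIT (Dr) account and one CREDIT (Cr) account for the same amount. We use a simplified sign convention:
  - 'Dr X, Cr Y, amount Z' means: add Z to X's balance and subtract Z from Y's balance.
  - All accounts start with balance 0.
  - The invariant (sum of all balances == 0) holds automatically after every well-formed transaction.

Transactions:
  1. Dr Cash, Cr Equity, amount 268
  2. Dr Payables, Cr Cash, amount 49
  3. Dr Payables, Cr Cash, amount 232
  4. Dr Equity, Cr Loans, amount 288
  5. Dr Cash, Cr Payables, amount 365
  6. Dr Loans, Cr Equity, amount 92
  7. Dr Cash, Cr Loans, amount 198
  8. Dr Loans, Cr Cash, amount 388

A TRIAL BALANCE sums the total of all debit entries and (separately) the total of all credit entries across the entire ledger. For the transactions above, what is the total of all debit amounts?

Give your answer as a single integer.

Txn 1: debit+=268
Txn 2: debit+=49
Txn 3: debit+=232
Txn 4: debit+=288
Txn 5: debit+=365
Txn 6: debit+=92
Txn 7: debit+=198
Txn 8: debit+=388
Total debits = 1880

Answer: 1880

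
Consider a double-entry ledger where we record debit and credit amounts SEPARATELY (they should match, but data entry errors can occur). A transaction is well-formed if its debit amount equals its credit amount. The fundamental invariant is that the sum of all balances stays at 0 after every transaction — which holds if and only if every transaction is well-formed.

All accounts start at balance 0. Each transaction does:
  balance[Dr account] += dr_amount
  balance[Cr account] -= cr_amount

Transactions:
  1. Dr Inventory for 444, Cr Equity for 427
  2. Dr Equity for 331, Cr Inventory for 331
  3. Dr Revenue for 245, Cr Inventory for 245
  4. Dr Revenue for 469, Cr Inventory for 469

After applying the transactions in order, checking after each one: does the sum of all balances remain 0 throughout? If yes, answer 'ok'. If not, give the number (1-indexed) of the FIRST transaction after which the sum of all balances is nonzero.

Answer: 1

Derivation:
After txn 1: dr=444 cr=427 sum_balances=17
After txn 2: dr=331 cr=331 sum_balances=17
After txn 3: dr=245 cr=245 sum_balances=17
After txn 4: dr=469 cr=469 sum_balances=17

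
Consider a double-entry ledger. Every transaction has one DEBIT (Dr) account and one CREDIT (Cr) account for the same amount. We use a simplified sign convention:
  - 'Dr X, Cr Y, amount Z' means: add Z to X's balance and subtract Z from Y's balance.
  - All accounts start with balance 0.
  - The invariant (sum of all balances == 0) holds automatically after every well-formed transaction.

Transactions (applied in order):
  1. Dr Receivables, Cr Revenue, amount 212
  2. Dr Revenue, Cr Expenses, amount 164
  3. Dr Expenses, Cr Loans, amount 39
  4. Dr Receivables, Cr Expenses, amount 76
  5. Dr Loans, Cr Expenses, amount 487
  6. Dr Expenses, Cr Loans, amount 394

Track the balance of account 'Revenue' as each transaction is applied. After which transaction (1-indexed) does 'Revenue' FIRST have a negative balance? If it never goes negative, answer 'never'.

Answer: 1

Derivation:
After txn 1: Revenue=-212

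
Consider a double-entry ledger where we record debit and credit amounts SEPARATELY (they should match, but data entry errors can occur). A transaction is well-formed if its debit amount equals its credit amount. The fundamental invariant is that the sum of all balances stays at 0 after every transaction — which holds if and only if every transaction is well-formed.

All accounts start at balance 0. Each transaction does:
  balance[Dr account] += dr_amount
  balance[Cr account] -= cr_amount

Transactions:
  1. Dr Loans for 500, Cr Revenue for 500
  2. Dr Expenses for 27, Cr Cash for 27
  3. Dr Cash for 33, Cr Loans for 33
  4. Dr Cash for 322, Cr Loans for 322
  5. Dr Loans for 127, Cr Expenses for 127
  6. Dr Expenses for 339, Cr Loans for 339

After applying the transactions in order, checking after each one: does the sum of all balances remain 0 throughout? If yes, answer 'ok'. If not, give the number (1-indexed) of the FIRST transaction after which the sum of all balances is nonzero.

Answer: ok

Derivation:
After txn 1: dr=500 cr=500 sum_balances=0
After txn 2: dr=27 cr=27 sum_balances=0
After txn 3: dr=33 cr=33 sum_balances=0
After txn 4: dr=322 cr=322 sum_balances=0
After txn 5: dr=127 cr=127 sum_balances=0
After txn 6: dr=339 cr=339 sum_balances=0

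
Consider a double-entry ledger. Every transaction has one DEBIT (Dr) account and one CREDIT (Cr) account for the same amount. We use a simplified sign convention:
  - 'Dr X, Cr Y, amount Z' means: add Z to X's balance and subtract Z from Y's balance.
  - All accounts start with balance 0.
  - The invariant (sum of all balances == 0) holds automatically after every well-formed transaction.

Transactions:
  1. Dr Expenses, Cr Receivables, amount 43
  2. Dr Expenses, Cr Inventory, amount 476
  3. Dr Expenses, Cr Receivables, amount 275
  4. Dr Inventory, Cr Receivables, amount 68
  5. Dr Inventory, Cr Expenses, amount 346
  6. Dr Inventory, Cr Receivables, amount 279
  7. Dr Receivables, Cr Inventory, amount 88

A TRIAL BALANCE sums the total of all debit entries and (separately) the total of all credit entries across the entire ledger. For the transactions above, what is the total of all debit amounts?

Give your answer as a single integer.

Txn 1: debit+=43
Txn 2: debit+=476
Txn 3: debit+=275
Txn 4: debit+=68
Txn 5: debit+=346
Txn 6: debit+=279
Txn 7: debit+=88
Total debits = 1575

Answer: 1575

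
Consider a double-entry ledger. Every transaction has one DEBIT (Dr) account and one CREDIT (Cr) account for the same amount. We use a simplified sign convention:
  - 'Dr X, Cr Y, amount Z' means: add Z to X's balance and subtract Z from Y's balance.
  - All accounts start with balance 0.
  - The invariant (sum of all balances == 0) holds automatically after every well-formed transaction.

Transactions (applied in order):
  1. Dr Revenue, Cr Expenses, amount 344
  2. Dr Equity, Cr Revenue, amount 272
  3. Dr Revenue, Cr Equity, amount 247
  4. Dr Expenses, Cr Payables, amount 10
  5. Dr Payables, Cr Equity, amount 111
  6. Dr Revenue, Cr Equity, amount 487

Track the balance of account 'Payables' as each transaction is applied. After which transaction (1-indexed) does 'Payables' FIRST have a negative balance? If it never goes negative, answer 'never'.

After txn 1: Payables=0
After txn 2: Payables=0
After txn 3: Payables=0
After txn 4: Payables=-10

Answer: 4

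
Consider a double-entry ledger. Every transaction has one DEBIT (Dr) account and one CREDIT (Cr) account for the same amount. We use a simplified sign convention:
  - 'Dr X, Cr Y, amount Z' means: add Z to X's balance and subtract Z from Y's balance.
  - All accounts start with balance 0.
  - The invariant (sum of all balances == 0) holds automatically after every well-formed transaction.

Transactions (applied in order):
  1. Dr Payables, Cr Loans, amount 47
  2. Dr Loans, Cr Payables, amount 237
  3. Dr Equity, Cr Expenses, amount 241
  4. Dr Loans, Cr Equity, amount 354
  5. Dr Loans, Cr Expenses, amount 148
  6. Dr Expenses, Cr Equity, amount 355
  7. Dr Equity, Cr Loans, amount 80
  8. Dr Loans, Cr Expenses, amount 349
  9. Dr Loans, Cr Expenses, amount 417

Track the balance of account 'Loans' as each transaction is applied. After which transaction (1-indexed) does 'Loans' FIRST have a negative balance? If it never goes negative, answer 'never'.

After txn 1: Loans=-47

Answer: 1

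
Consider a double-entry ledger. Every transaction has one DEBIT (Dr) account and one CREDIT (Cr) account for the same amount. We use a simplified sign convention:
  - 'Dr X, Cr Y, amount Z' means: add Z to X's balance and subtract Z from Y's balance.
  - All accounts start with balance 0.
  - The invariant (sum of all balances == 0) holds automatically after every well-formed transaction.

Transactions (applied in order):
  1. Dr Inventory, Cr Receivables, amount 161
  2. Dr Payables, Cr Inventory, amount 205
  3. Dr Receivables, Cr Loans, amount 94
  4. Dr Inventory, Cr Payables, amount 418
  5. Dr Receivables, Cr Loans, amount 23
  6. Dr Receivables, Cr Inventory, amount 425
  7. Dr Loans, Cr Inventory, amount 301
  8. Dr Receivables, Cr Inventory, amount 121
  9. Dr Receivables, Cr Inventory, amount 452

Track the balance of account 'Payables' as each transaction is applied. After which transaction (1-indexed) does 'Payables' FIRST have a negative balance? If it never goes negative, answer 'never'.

Answer: 4

Derivation:
After txn 1: Payables=0
After txn 2: Payables=205
After txn 3: Payables=205
After txn 4: Payables=-213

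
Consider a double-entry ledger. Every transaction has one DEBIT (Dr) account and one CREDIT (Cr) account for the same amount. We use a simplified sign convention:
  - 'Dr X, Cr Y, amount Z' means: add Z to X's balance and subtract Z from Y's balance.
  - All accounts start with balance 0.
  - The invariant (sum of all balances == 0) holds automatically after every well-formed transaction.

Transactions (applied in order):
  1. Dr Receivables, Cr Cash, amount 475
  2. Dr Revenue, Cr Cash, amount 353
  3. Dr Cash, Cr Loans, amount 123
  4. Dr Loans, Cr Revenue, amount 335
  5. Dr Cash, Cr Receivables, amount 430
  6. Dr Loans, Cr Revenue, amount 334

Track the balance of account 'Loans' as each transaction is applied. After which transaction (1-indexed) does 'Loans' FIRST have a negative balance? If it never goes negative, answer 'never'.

Answer: 3

Derivation:
After txn 1: Loans=0
After txn 2: Loans=0
After txn 3: Loans=-123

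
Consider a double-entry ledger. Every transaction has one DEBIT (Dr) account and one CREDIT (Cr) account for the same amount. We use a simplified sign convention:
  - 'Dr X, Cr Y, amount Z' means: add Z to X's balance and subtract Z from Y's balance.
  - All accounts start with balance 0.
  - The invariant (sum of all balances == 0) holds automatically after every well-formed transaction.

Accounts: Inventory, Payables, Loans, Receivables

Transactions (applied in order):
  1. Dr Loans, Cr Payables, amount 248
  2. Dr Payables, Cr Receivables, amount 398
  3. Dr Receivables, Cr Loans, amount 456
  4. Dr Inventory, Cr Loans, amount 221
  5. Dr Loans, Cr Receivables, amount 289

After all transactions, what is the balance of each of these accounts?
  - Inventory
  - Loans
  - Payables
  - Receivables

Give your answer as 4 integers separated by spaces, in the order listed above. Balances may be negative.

After txn 1 (Dr Loans, Cr Payables, amount 248): Loans=248 Payables=-248
After txn 2 (Dr Payables, Cr Receivables, amount 398): Loans=248 Payables=150 Receivables=-398
After txn 3 (Dr Receivables, Cr Loans, amount 456): Loans=-208 Payables=150 Receivables=58
After txn 4 (Dr Inventory, Cr Loans, amount 221): Inventory=221 Loans=-429 Payables=150 Receivables=58
After txn 5 (Dr Loans, Cr Receivables, amount 289): Inventory=221 Loans=-140 Payables=150 Receivables=-231

Answer: 221 -140 150 -231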